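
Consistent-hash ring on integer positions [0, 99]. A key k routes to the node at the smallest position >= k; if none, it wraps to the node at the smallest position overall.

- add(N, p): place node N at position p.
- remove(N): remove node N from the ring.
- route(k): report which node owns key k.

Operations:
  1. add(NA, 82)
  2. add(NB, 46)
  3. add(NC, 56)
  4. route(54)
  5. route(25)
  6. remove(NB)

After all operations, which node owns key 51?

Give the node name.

Answer: NC

Derivation:
Op 1: add NA@82 -> ring=[82:NA]
Op 2: add NB@46 -> ring=[46:NB,82:NA]
Op 3: add NC@56 -> ring=[46:NB,56:NC,82:NA]
Op 4: route key 54: smallest pos >= 54 is 56 -> NC
Op 5: route key 25: smallest pos >= 25 is 46 -> NB
Op 6: remove NB -> ring=[56:NC,82:NA]
Final route key 51: smallest pos >= 51 is 56 -> NC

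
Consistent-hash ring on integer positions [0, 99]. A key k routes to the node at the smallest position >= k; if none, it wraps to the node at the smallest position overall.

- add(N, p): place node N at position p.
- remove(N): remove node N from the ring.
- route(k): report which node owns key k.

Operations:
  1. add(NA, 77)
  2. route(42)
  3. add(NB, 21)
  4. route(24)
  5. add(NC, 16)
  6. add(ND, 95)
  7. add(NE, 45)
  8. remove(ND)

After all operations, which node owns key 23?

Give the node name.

Answer: NE

Derivation:
Op 1: add NA@77 -> ring=[77:NA]
Op 2: route key 42: smallest pos >= 42 is 77 -> NA
Op 3: add NB@21 -> ring=[21:NB,77:NA]
Op 4: route key 24: smallest pos >= 24 is 77 -> NA
Op 5: add NC@16 -> ring=[16:NC,21:NB,77:NA]
Op 6: add ND@95 -> ring=[16:NC,21:NB,77:NA,95:ND]
Op 7: add NE@45 -> ring=[16:NC,21:NB,45:NE,77:NA,95:ND]
Op 8: remove ND -> ring=[16:NC,21:NB,45:NE,77:NA]
Final route key 23: smallest pos >= 23 is 45 -> NE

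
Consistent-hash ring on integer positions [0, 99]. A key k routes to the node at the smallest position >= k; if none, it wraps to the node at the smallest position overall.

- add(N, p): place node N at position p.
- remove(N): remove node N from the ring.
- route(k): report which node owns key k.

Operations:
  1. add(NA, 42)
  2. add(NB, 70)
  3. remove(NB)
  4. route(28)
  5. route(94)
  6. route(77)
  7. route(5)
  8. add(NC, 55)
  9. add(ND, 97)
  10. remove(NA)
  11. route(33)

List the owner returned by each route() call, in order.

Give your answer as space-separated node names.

Answer: NA NA NA NA NC

Derivation:
Op 1: add NA@42 -> ring=[42:NA]
Op 2: add NB@70 -> ring=[42:NA,70:NB]
Op 3: remove NB -> ring=[42:NA]
Op 4: route key 28: smallest pos >= 28 is 42 -> NA
Op 5: route key 94: none >= 94, wrap to smallest pos 42 -> NA
Op 6: route key 77: none >= 77, wrap to smallest pos 42 -> NA
Op 7: route key 5: smallest pos >= 5 is 42 -> NA
Op 8: add NC@55 -> ring=[42:NA,55:NC]
Op 9: add ND@97 -> ring=[42:NA,55:NC,97:ND]
Op 10: remove NA -> ring=[55:NC,97:ND]
Op 11: route key 33: smallest pos >= 33 is 55 -> NC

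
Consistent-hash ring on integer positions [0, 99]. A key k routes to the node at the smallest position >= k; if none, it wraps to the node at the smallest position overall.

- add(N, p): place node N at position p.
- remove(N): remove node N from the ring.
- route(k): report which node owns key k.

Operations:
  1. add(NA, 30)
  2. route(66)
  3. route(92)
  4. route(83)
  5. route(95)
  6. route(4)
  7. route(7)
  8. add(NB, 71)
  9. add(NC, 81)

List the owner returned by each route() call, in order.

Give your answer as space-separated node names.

Answer: NA NA NA NA NA NA

Derivation:
Op 1: add NA@30 -> ring=[30:NA]
Op 2: route key 66: none >= 66, wrap to smallest pos 30 -> NA
Op 3: route key 92: none >= 92, wrap to smallest pos 30 -> NA
Op 4: route key 83: none >= 83, wrap to smallest pos 30 -> NA
Op 5: route key 95: none >= 95, wrap to smallest pos 30 -> NA
Op 6: route key 4: smallest pos >= 4 is 30 -> NA
Op 7: route key 7: smallest pos >= 7 is 30 -> NA
Op 8: add NB@71 -> ring=[30:NA,71:NB]
Op 9: add NC@81 -> ring=[30:NA,71:NB,81:NC]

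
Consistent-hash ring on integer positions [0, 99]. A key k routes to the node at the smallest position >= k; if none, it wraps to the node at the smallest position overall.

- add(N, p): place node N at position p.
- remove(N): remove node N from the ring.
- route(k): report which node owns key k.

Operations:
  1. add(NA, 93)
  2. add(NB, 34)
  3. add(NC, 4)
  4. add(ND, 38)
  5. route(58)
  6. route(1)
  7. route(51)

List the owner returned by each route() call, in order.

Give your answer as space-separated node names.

Answer: NA NC NA

Derivation:
Op 1: add NA@93 -> ring=[93:NA]
Op 2: add NB@34 -> ring=[34:NB,93:NA]
Op 3: add NC@4 -> ring=[4:NC,34:NB,93:NA]
Op 4: add ND@38 -> ring=[4:NC,34:NB,38:ND,93:NA]
Op 5: route key 58: smallest pos >= 58 is 93 -> NA
Op 6: route key 1: smallest pos >= 1 is 4 -> NC
Op 7: route key 51: smallest pos >= 51 is 93 -> NA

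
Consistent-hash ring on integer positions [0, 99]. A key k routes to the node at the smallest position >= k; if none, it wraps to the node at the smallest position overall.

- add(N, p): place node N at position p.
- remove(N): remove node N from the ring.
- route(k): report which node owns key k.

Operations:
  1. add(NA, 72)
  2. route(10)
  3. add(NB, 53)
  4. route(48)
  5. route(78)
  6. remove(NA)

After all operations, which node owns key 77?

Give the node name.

Op 1: add NA@72 -> ring=[72:NA]
Op 2: route key 10: smallest pos >= 10 is 72 -> NA
Op 3: add NB@53 -> ring=[53:NB,72:NA]
Op 4: route key 48: smallest pos >= 48 is 53 -> NB
Op 5: route key 78: none >= 78, wrap to smallest pos 53 -> NB
Op 6: remove NA -> ring=[53:NB]
Final route key 77: none >= 77, wrap to smallest pos 53 -> NB

Answer: NB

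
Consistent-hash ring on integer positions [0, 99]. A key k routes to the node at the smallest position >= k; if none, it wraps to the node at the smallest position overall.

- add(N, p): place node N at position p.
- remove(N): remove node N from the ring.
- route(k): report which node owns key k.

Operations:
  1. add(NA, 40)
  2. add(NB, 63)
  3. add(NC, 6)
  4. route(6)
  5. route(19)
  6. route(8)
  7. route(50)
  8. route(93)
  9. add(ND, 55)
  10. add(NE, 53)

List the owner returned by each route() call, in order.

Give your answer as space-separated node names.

Answer: NC NA NA NB NC

Derivation:
Op 1: add NA@40 -> ring=[40:NA]
Op 2: add NB@63 -> ring=[40:NA,63:NB]
Op 3: add NC@6 -> ring=[6:NC,40:NA,63:NB]
Op 4: route key 6: smallest pos >= 6 is 6 -> NC
Op 5: route key 19: smallest pos >= 19 is 40 -> NA
Op 6: route key 8: smallest pos >= 8 is 40 -> NA
Op 7: route key 50: smallest pos >= 50 is 63 -> NB
Op 8: route key 93: none >= 93, wrap to smallest pos 6 -> NC
Op 9: add ND@55 -> ring=[6:NC,40:NA,55:ND,63:NB]
Op 10: add NE@53 -> ring=[6:NC,40:NA,53:NE,55:ND,63:NB]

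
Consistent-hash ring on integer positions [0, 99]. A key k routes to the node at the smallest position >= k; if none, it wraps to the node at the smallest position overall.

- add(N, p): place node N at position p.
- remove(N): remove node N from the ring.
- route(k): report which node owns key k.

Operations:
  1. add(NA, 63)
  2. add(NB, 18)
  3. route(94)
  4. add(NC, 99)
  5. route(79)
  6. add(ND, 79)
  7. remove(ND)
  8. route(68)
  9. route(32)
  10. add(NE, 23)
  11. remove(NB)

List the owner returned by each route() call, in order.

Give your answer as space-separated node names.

Answer: NB NC NC NA

Derivation:
Op 1: add NA@63 -> ring=[63:NA]
Op 2: add NB@18 -> ring=[18:NB,63:NA]
Op 3: route key 94: none >= 94, wrap to smallest pos 18 -> NB
Op 4: add NC@99 -> ring=[18:NB,63:NA,99:NC]
Op 5: route key 79: smallest pos >= 79 is 99 -> NC
Op 6: add ND@79 -> ring=[18:NB,63:NA,79:ND,99:NC]
Op 7: remove ND -> ring=[18:NB,63:NA,99:NC]
Op 8: route key 68: smallest pos >= 68 is 99 -> NC
Op 9: route key 32: smallest pos >= 32 is 63 -> NA
Op 10: add NE@23 -> ring=[18:NB,23:NE,63:NA,99:NC]
Op 11: remove NB -> ring=[23:NE,63:NA,99:NC]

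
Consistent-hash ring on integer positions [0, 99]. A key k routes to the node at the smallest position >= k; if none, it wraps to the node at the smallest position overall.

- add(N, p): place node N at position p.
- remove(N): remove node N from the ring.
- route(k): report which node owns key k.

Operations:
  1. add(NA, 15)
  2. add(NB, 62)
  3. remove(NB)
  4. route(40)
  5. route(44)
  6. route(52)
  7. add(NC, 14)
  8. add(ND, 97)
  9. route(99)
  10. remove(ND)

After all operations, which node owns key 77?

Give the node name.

Answer: NC

Derivation:
Op 1: add NA@15 -> ring=[15:NA]
Op 2: add NB@62 -> ring=[15:NA,62:NB]
Op 3: remove NB -> ring=[15:NA]
Op 4: route key 40: none >= 40, wrap to smallest pos 15 -> NA
Op 5: route key 44: none >= 44, wrap to smallest pos 15 -> NA
Op 6: route key 52: none >= 52, wrap to smallest pos 15 -> NA
Op 7: add NC@14 -> ring=[14:NC,15:NA]
Op 8: add ND@97 -> ring=[14:NC,15:NA,97:ND]
Op 9: route key 99: none >= 99, wrap to smallest pos 14 -> NC
Op 10: remove ND -> ring=[14:NC,15:NA]
Final route key 77: none >= 77, wrap to smallest pos 14 -> NC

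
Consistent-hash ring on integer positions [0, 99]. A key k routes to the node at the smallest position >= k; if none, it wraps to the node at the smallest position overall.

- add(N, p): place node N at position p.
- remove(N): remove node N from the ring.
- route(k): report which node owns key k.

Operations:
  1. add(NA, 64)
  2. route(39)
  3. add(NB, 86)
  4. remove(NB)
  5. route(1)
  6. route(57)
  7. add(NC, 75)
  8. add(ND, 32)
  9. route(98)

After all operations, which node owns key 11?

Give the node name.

Answer: ND

Derivation:
Op 1: add NA@64 -> ring=[64:NA]
Op 2: route key 39: smallest pos >= 39 is 64 -> NA
Op 3: add NB@86 -> ring=[64:NA,86:NB]
Op 4: remove NB -> ring=[64:NA]
Op 5: route key 1: smallest pos >= 1 is 64 -> NA
Op 6: route key 57: smallest pos >= 57 is 64 -> NA
Op 7: add NC@75 -> ring=[64:NA,75:NC]
Op 8: add ND@32 -> ring=[32:ND,64:NA,75:NC]
Op 9: route key 98: none >= 98, wrap to smallest pos 32 -> ND
Final route key 11: smallest pos >= 11 is 32 -> ND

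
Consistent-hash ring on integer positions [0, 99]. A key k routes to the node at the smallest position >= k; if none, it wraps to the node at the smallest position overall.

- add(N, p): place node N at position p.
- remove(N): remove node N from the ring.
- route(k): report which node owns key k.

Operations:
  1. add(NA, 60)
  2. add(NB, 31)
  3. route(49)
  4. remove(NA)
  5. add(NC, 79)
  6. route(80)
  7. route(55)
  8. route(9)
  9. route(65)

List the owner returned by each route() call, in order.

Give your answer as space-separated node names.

Op 1: add NA@60 -> ring=[60:NA]
Op 2: add NB@31 -> ring=[31:NB,60:NA]
Op 3: route key 49: smallest pos >= 49 is 60 -> NA
Op 4: remove NA -> ring=[31:NB]
Op 5: add NC@79 -> ring=[31:NB,79:NC]
Op 6: route key 80: none >= 80, wrap to smallest pos 31 -> NB
Op 7: route key 55: smallest pos >= 55 is 79 -> NC
Op 8: route key 9: smallest pos >= 9 is 31 -> NB
Op 9: route key 65: smallest pos >= 65 is 79 -> NC

Answer: NA NB NC NB NC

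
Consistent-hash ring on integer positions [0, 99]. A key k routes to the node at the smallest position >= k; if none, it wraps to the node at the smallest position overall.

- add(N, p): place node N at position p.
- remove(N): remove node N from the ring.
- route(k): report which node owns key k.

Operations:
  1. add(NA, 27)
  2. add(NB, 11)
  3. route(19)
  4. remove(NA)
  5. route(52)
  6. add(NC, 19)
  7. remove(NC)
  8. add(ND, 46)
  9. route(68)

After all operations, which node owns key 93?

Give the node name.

Op 1: add NA@27 -> ring=[27:NA]
Op 2: add NB@11 -> ring=[11:NB,27:NA]
Op 3: route key 19: smallest pos >= 19 is 27 -> NA
Op 4: remove NA -> ring=[11:NB]
Op 5: route key 52: none >= 52, wrap to smallest pos 11 -> NB
Op 6: add NC@19 -> ring=[11:NB,19:NC]
Op 7: remove NC -> ring=[11:NB]
Op 8: add ND@46 -> ring=[11:NB,46:ND]
Op 9: route key 68: none >= 68, wrap to smallest pos 11 -> NB
Final route key 93: none >= 93, wrap to smallest pos 11 -> NB

Answer: NB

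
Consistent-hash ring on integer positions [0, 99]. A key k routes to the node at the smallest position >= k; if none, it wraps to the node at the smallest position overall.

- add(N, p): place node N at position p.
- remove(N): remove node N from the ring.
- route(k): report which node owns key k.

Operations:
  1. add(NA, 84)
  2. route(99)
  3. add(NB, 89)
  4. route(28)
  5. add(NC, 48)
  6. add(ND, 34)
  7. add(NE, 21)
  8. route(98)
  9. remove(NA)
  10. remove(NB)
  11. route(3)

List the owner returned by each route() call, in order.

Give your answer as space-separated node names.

Answer: NA NA NE NE

Derivation:
Op 1: add NA@84 -> ring=[84:NA]
Op 2: route key 99: none >= 99, wrap to smallest pos 84 -> NA
Op 3: add NB@89 -> ring=[84:NA,89:NB]
Op 4: route key 28: smallest pos >= 28 is 84 -> NA
Op 5: add NC@48 -> ring=[48:NC,84:NA,89:NB]
Op 6: add ND@34 -> ring=[34:ND,48:NC,84:NA,89:NB]
Op 7: add NE@21 -> ring=[21:NE,34:ND,48:NC,84:NA,89:NB]
Op 8: route key 98: none >= 98, wrap to smallest pos 21 -> NE
Op 9: remove NA -> ring=[21:NE,34:ND,48:NC,89:NB]
Op 10: remove NB -> ring=[21:NE,34:ND,48:NC]
Op 11: route key 3: smallest pos >= 3 is 21 -> NE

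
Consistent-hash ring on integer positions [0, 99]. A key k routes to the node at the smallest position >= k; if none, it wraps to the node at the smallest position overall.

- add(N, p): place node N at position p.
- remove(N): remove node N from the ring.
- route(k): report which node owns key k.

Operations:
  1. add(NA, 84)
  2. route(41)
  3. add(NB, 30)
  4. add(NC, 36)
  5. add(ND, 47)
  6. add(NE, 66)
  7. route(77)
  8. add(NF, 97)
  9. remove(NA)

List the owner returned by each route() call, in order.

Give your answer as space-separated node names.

Op 1: add NA@84 -> ring=[84:NA]
Op 2: route key 41: smallest pos >= 41 is 84 -> NA
Op 3: add NB@30 -> ring=[30:NB,84:NA]
Op 4: add NC@36 -> ring=[30:NB,36:NC,84:NA]
Op 5: add ND@47 -> ring=[30:NB,36:NC,47:ND,84:NA]
Op 6: add NE@66 -> ring=[30:NB,36:NC,47:ND,66:NE,84:NA]
Op 7: route key 77: smallest pos >= 77 is 84 -> NA
Op 8: add NF@97 -> ring=[30:NB,36:NC,47:ND,66:NE,84:NA,97:NF]
Op 9: remove NA -> ring=[30:NB,36:NC,47:ND,66:NE,97:NF]

Answer: NA NA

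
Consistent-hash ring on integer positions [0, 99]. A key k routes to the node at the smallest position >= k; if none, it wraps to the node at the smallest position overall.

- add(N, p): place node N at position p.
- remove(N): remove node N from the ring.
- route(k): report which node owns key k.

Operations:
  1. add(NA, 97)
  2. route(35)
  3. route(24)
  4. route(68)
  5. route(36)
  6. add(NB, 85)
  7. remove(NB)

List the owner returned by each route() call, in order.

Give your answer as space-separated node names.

Op 1: add NA@97 -> ring=[97:NA]
Op 2: route key 35: smallest pos >= 35 is 97 -> NA
Op 3: route key 24: smallest pos >= 24 is 97 -> NA
Op 4: route key 68: smallest pos >= 68 is 97 -> NA
Op 5: route key 36: smallest pos >= 36 is 97 -> NA
Op 6: add NB@85 -> ring=[85:NB,97:NA]
Op 7: remove NB -> ring=[97:NA]

Answer: NA NA NA NA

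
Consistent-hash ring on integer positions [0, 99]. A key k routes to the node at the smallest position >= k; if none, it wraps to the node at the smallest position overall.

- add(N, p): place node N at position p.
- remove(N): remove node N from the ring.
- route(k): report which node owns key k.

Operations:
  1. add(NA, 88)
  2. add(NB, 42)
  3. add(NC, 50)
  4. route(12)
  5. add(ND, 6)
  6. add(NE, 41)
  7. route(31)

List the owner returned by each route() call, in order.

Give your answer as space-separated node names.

Op 1: add NA@88 -> ring=[88:NA]
Op 2: add NB@42 -> ring=[42:NB,88:NA]
Op 3: add NC@50 -> ring=[42:NB,50:NC,88:NA]
Op 4: route key 12: smallest pos >= 12 is 42 -> NB
Op 5: add ND@6 -> ring=[6:ND,42:NB,50:NC,88:NA]
Op 6: add NE@41 -> ring=[6:ND,41:NE,42:NB,50:NC,88:NA]
Op 7: route key 31: smallest pos >= 31 is 41 -> NE

Answer: NB NE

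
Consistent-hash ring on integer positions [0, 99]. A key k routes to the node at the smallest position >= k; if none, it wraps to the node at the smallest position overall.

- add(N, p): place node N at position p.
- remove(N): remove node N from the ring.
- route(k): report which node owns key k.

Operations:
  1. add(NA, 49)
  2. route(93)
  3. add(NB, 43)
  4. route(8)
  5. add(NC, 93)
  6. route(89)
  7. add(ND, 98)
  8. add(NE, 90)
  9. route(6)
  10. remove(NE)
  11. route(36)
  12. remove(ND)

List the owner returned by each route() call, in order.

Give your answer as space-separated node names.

Answer: NA NB NC NB NB

Derivation:
Op 1: add NA@49 -> ring=[49:NA]
Op 2: route key 93: none >= 93, wrap to smallest pos 49 -> NA
Op 3: add NB@43 -> ring=[43:NB,49:NA]
Op 4: route key 8: smallest pos >= 8 is 43 -> NB
Op 5: add NC@93 -> ring=[43:NB,49:NA,93:NC]
Op 6: route key 89: smallest pos >= 89 is 93 -> NC
Op 7: add ND@98 -> ring=[43:NB,49:NA,93:NC,98:ND]
Op 8: add NE@90 -> ring=[43:NB,49:NA,90:NE,93:NC,98:ND]
Op 9: route key 6: smallest pos >= 6 is 43 -> NB
Op 10: remove NE -> ring=[43:NB,49:NA,93:NC,98:ND]
Op 11: route key 36: smallest pos >= 36 is 43 -> NB
Op 12: remove ND -> ring=[43:NB,49:NA,93:NC]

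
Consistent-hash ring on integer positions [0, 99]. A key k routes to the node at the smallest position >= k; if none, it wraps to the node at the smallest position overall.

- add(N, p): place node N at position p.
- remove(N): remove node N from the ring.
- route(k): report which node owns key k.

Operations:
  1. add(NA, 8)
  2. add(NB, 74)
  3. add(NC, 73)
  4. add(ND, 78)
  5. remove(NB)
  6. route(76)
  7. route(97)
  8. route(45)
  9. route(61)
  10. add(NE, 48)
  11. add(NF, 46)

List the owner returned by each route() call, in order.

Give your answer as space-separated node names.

Op 1: add NA@8 -> ring=[8:NA]
Op 2: add NB@74 -> ring=[8:NA,74:NB]
Op 3: add NC@73 -> ring=[8:NA,73:NC,74:NB]
Op 4: add ND@78 -> ring=[8:NA,73:NC,74:NB,78:ND]
Op 5: remove NB -> ring=[8:NA,73:NC,78:ND]
Op 6: route key 76: smallest pos >= 76 is 78 -> ND
Op 7: route key 97: none >= 97, wrap to smallest pos 8 -> NA
Op 8: route key 45: smallest pos >= 45 is 73 -> NC
Op 9: route key 61: smallest pos >= 61 is 73 -> NC
Op 10: add NE@48 -> ring=[8:NA,48:NE,73:NC,78:ND]
Op 11: add NF@46 -> ring=[8:NA,46:NF,48:NE,73:NC,78:ND]

Answer: ND NA NC NC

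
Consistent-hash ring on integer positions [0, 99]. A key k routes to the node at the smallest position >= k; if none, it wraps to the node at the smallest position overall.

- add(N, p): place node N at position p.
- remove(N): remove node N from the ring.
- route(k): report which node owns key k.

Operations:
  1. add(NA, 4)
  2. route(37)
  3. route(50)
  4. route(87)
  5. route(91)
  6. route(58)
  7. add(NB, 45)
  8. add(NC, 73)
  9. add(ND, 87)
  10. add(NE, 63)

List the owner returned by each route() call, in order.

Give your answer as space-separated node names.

Op 1: add NA@4 -> ring=[4:NA]
Op 2: route key 37: none >= 37, wrap to smallest pos 4 -> NA
Op 3: route key 50: none >= 50, wrap to smallest pos 4 -> NA
Op 4: route key 87: none >= 87, wrap to smallest pos 4 -> NA
Op 5: route key 91: none >= 91, wrap to smallest pos 4 -> NA
Op 6: route key 58: none >= 58, wrap to smallest pos 4 -> NA
Op 7: add NB@45 -> ring=[4:NA,45:NB]
Op 8: add NC@73 -> ring=[4:NA,45:NB,73:NC]
Op 9: add ND@87 -> ring=[4:NA,45:NB,73:NC,87:ND]
Op 10: add NE@63 -> ring=[4:NA,45:NB,63:NE,73:NC,87:ND]

Answer: NA NA NA NA NA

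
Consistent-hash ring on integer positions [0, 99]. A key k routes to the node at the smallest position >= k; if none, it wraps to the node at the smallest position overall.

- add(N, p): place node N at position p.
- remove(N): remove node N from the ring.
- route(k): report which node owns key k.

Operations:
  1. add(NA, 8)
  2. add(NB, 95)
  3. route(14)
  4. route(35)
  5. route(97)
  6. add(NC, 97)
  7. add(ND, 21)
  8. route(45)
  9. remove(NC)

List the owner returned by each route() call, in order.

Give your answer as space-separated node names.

Op 1: add NA@8 -> ring=[8:NA]
Op 2: add NB@95 -> ring=[8:NA,95:NB]
Op 3: route key 14: smallest pos >= 14 is 95 -> NB
Op 4: route key 35: smallest pos >= 35 is 95 -> NB
Op 5: route key 97: none >= 97, wrap to smallest pos 8 -> NA
Op 6: add NC@97 -> ring=[8:NA,95:NB,97:NC]
Op 7: add ND@21 -> ring=[8:NA,21:ND,95:NB,97:NC]
Op 8: route key 45: smallest pos >= 45 is 95 -> NB
Op 9: remove NC -> ring=[8:NA,21:ND,95:NB]

Answer: NB NB NA NB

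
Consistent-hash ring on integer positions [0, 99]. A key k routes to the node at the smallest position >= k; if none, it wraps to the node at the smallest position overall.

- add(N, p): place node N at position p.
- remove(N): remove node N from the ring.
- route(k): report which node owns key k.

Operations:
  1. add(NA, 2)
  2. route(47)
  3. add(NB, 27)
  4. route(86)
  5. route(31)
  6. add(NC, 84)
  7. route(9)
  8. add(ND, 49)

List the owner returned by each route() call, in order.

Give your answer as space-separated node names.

Answer: NA NA NA NB

Derivation:
Op 1: add NA@2 -> ring=[2:NA]
Op 2: route key 47: none >= 47, wrap to smallest pos 2 -> NA
Op 3: add NB@27 -> ring=[2:NA,27:NB]
Op 4: route key 86: none >= 86, wrap to smallest pos 2 -> NA
Op 5: route key 31: none >= 31, wrap to smallest pos 2 -> NA
Op 6: add NC@84 -> ring=[2:NA,27:NB,84:NC]
Op 7: route key 9: smallest pos >= 9 is 27 -> NB
Op 8: add ND@49 -> ring=[2:NA,27:NB,49:ND,84:NC]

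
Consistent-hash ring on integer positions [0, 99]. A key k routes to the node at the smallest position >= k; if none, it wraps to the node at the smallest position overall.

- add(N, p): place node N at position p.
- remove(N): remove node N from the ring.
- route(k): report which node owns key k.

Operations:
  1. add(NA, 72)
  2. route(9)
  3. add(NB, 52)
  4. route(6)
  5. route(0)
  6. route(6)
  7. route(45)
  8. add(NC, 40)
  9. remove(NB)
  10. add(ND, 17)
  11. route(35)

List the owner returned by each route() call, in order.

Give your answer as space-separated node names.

Answer: NA NB NB NB NB NC

Derivation:
Op 1: add NA@72 -> ring=[72:NA]
Op 2: route key 9: smallest pos >= 9 is 72 -> NA
Op 3: add NB@52 -> ring=[52:NB,72:NA]
Op 4: route key 6: smallest pos >= 6 is 52 -> NB
Op 5: route key 0: smallest pos >= 0 is 52 -> NB
Op 6: route key 6: smallest pos >= 6 is 52 -> NB
Op 7: route key 45: smallest pos >= 45 is 52 -> NB
Op 8: add NC@40 -> ring=[40:NC,52:NB,72:NA]
Op 9: remove NB -> ring=[40:NC,72:NA]
Op 10: add ND@17 -> ring=[17:ND,40:NC,72:NA]
Op 11: route key 35: smallest pos >= 35 is 40 -> NC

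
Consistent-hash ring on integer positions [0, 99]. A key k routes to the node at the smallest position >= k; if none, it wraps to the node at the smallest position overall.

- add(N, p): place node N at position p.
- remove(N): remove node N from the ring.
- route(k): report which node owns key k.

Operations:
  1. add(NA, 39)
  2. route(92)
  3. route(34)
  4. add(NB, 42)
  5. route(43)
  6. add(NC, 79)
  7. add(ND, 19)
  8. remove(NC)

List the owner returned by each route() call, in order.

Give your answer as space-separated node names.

Op 1: add NA@39 -> ring=[39:NA]
Op 2: route key 92: none >= 92, wrap to smallest pos 39 -> NA
Op 3: route key 34: smallest pos >= 34 is 39 -> NA
Op 4: add NB@42 -> ring=[39:NA,42:NB]
Op 5: route key 43: none >= 43, wrap to smallest pos 39 -> NA
Op 6: add NC@79 -> ring=[39:NA,42:NB,79:NC]
Op 7: add ND@19 -> ring=[19:ND,39:NA,42:NB,79:NC]
Op 8: remove NC -> ring=[19:ND,39:NA,42:NB]

Answer: NA NA NA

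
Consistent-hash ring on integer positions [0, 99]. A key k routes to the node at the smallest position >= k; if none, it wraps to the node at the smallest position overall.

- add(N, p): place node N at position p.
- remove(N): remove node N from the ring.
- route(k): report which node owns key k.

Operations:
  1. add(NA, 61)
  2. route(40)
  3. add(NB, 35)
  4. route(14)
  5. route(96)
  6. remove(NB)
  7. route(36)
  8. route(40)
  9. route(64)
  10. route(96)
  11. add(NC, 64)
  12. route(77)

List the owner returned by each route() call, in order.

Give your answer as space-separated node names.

Answer: NA NB NB NA NA NA NA NA

Derivation:
Op 1: add NA@61 -> ring=[61:NA]
Op 2: route key 40: smallest pos >= 40 is 61 -> NA
Op 3: add NB@35 -> ring=[35:NB,61:NA]
Op 4: route key 14: smallest pos >= 14 is 35 -> NB
Op 5: route key 96: none >= 96, wrap to smallest pos 35 -> NB
Op 6: remove NB -> ring=[61:NA]
Op 7: route key 36: smallest pos >= 36 is 61 -> NA
Op 8: route key 40: smallest pos >= 40 is 61 -> NA
Op 9: route key 64: none >= 64, wrap to smallest pos 61 -> NA
Op 10: route key 96: none >= 96, wrap to smallest pos 61 -> NA
Op 11: add NC@64 -> ring=[61:NA,64:NC]
Op 12: route key 77: none >= 77, wrap to smallest pos 61 -> NA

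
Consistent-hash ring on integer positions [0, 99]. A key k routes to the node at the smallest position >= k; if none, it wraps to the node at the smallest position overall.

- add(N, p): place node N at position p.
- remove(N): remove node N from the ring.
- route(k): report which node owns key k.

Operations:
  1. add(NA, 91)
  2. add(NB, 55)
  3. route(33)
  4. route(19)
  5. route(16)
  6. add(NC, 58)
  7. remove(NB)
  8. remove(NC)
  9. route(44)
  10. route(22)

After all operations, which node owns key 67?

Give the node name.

Op 1: add NA@91 -> ring=[91:NA]
Op 2: add NB@55 -> ring=[55:NB,91:NA]
Op 3: route key 33: smallest pos >= 33 is 55 -> NB
Op 4: route key 19: smallest pos >= 19 is 55 -> NB
Op 5: route key 16: smallest pos >= 16 is 55 -> NB
Op 6: add NC@58 -> ring=[55:NB,58:NC,91:NA]
Op 7: remove NB -> ring=[58:NC,91:NA]
Op 8: remove NC -> ring=[91:NA]
Op 9: route key 44: smallest pos >= 44 is 91 -> NA
Op 10: route key 22: smallest pos >= 22 is 91 -> NA
Final route key 67: smallest pos >= 67 is 91 -> NA

Answer: NA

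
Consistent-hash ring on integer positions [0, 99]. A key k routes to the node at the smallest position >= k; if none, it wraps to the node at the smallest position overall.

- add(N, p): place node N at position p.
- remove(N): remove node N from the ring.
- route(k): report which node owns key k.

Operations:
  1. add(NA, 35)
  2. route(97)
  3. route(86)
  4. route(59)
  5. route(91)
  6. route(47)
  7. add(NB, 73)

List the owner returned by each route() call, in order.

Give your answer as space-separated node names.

Answer: NA NA NA NA NA

Derivation:
Op 1: add NA@35 -> ring=[35:NA]
Op 2: route key 97: none >= 97, wrap to smallest pos 35 -> NA
Op 3: route key 86: none >= 86, wrap to smallest pos 35 -> NA
Op 4: route key 59: none >= 59, wrap to smallest pos 35 -> NA
Op 5: route key 91: none >= 91, wrap to smallest pos 35 -> NA
Op 6: route key 47: none >= 47, wrap to smallest pos 35 -> NA
Op 7: add NB@73 -> ring=[35:NA,73:NB]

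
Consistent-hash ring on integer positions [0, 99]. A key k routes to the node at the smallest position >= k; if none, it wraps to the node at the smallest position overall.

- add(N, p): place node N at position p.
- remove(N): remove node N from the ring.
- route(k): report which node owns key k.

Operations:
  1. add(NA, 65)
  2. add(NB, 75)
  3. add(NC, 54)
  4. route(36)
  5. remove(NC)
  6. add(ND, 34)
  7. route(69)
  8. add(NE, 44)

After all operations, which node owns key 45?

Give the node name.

Op 1: add NA@65 -> ring=[65:NA]
Op 2: add NB@75 -> ring=[65:NA,75:NB]
Op 3: add NC@54 -> ring=[54:NC,65:NA,75:NB]
Op 4: route key 36: smallest pos >= 36 is 54 -> NC
Op 5: remove NC -> ring=[65:NA,75:NB]
Op 6: add ND@34 -> ring=[34:ND,65:NA,75:NB]
Op 7: route key 69: smallest pos >= 69 is 75 -> NB
Op 8: add NE@44 -> ring=[34:ND,44:NE,65:NA,75:NB]
Final route key 45: smallest pos >= 45 is 65 -> NA

Answer: NA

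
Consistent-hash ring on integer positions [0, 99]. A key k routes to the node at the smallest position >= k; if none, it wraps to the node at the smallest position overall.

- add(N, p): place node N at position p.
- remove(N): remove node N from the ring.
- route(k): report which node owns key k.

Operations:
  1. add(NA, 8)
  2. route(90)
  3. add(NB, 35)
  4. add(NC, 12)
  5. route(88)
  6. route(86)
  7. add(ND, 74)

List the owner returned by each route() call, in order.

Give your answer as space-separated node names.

Answer: NA NA NA

Derivation:
Op 1: add NA@8 -> ring=[8:NA]
Op 2: route key 90: none >= 90, wrap to smallest pos 8 -> NA
Op 3: add NB@35 -> ring=[8:NA,35:NB]
Op 4: add NC@12 -> ring=[8:NA,12:NC,35:NB]
Op 5: route key 88: none >= 88, wrap to smallest pos 8 -> NA
Op 6: route key 86: none >= 86, wrap to smallest pos 8 -> NA
Op 7: add ND@74 -> ring=[8:NA,12:NC,35:NB,74:ND]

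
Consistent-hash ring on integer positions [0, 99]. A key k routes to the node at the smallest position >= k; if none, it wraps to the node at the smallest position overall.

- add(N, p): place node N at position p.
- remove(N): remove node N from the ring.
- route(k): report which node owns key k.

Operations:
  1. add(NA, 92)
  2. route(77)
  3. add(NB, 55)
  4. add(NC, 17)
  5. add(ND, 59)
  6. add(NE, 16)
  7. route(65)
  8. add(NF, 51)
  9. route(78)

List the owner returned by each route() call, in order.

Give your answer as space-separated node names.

Op 1: add NA@92 -> ring=[92:NA]
Op 2: route key 77: smallest pos >= 77 is 92 -> NA
Op 3: add NB@55 -> ring=[55:NB,92:NA]
Op 4: add NC@17 -> ring=[17:NC,55:NB,92:NA]
Op 5: add ND@59 -> ring=[17:NC,55:NB,59:ND,92:NA]
Op 6: add NE@16 -> ring=[16:NE,17:NC,55:NB,59:ND,92:NA]
Op 7: route key 65: smallest pos >= 65 is 92 -> NA
Op 8: add NF@51 -> ring=[16:NE,17:NC,51:NF,55:NB,59:ND,92:NA]
Op 9: route key 78: smallest pos >= 78 is 92 -> NA

Answer: NA NA NA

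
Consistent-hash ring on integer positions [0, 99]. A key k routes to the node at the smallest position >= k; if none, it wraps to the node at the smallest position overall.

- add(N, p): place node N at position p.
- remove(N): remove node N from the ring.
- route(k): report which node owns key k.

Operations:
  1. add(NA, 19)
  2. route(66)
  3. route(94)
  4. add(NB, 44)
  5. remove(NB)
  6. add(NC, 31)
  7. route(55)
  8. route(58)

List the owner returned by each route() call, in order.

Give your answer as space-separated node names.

Answer: NA NA NA NA

Derivation:
Op 1: add NA@19 -> ring=[19:NA]
Op 2: route key 66: none >= 66, wrap to smallest pos 19 -> NA
Op 3: route key 94: none >= 94, wrap to smallest pos 19 -> NA
Op 4: add NB@44 -> ring=[19:NA,44:NB]
Op 5: remove NB -> ring=[19:NA]
Op 6: add NC@31 -> ring=[19:NA,31:NC]
Op 7: route key 55: none >= 55, wrap to smallest pos 19 -> NA
Op 8: route key 58: none >= 58, wrap to smallest pos 19 -> NA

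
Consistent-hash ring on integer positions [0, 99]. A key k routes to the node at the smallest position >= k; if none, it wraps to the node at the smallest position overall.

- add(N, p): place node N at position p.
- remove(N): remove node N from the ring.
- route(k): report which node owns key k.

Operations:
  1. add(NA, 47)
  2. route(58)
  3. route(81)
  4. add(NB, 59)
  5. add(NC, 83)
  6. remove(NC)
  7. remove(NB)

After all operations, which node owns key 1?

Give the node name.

Op 1: add NA@47 -> ring=[47:NA]
Op 2: route key 58: none >= 58, wrap to smallest pos 47 -> NA
Op 3: route key 81: none >= 81, wrap to smallest pos 47 -> NA
Op 4: add NB@59 -> ring=[47:NA,59:NB]
Op 5: add NC@83 -> ring=[47:NA,59:NB,83:NC]
Op 6: remove NC -> ring=[47:NA,59:NB]
Op 7: remove NB -> ring=[47:NA]
Final route key 1: smallest pos >= 1 is 47 -> NA

Answer: NA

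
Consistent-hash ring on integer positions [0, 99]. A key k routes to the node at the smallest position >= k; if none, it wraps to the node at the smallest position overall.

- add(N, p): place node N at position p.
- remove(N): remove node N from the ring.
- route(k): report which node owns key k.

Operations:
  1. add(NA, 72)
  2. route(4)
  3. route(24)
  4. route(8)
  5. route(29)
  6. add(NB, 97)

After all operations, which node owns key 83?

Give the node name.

Op 1: add NA@72 -> ring=[72:NA]
Op 2: route key 4: smallest pos >= 4 is 72 -> NA
Op 3: route key 24: smallest pos >= 24 is 72 -> NA
Op 4: route key 8: smallest pos >= 8 is 72 -> NA
Op 5: route key 29: smallest pos >= 29 is 72 -> NA
Op 6: add NB@97 -> ring=[72:NA,97:NB]
Final route key 83: smallest pos >= 83 is 97 -> NB

Answer: NB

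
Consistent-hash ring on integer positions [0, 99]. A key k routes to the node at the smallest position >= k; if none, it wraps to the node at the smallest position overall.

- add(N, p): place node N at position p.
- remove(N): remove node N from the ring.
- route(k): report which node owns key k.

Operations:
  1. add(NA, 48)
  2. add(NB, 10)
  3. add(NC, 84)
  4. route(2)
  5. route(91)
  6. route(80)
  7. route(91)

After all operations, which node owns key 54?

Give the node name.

Op 1: add NA@48 -> ring=[48:NA]
Op 2: add NB@10 -> ring=[10:NB,48:NA]
Op 3: add NC@84 -> ring=[10:NB,48:NA,84:NC]
Op 4: route key 2: smallest pos >= 2 is 10 -> NB
Op 5: route key 91: none >= 91, wrap to smallest pos 10 -> NB
Op 6: route key 80: smallest pos >= 80 is 84 -> NC
Op 7: route key 91: none >= 91, wrap to smallest pos 10 -> NB
Final route key 54: smallest pos >= 54 is 84 -> NC

Answer: NC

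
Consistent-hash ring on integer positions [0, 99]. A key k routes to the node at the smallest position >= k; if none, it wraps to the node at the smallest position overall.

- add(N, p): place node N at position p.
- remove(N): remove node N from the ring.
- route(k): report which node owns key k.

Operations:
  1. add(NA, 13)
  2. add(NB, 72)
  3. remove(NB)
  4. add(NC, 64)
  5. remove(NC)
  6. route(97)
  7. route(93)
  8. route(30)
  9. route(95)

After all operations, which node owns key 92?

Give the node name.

Answer: NA

Derivation:
Op 1: add NA@13 -> ring=[13:NA]
Op 2: add NB@72 -> ring=[13:NA,72:NB]
Op 3: remove NB -> ring=[13:NA]
Op 4: add NC@64 -> ring=[13:NA,64:NC]
Op 5: remove NC -> ring=[13:NA]
Op 6: route key 97: none >= 97, wrap to smallest pos 13 -> NA
Op 7: route key 93: none >= 93, wrap to smallest pos 13 -> NA
Op 8: route key 30: none >= 30, wrap to smallest pos 13 -> NA
Op 9: route key 95: none >= 95, wrap to smallest pos 13 -> NA
Final route key 92: none >= 92, wrap to smallest pos 13 -> NA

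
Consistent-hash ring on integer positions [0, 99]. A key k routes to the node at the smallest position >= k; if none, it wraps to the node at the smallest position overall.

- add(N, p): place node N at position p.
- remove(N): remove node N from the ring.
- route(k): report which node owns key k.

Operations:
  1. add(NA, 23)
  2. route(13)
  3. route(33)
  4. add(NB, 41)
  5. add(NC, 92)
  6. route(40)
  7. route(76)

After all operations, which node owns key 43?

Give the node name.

Op 1: add NA@23 -> ring=[23:NA]
Op 2: route key 13: smallest pos >= 13 is 23 -> NA
Op 3: route key 33: none >= 33, wrap to smallest pos 23 -> NA
Op 4: add NB@41 -> ring=[23:NA,41:NB]
Op 5: add NC@92 -> ring=[23:NA,41:NB,92:NC]
Op 6: route key 40: smallest pos >= 40 is 41 -> NB
Op 7: route key 76: smallest pos >= 76 is 92 -> NC
Final route key 43: smallest pos >= 43 is 92 -> NC

Answer: NC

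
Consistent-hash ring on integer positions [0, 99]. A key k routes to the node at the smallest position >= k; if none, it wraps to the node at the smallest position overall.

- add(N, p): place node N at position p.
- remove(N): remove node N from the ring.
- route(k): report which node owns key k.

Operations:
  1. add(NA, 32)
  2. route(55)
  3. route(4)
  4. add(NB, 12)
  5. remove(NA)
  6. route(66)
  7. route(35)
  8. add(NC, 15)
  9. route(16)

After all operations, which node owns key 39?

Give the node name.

Answer: NB

Derivation:
Op 1: add NA@32 -> ring=[32:NA]
Op 2: route key 55: none >= 55, wrap to smallest pos 32 -> NA
Op 3: route key 4: smallest pos >= 4 is 32 -> NA
Op 4: add NB@12 -> ring=[12:NB,32:NA]
Op 5: remove NA -> ring=[12:NB]
Op 6: route key 66: none >= 66, wrap to smallest pos 12 -> NB
Op 7: route key 35: none >= 35, wrap to smallest pos 12 -> NB
Op 8: add NC@15 -> ring=[12:NB,15:NC]
Op 9: route key 16: none >= 16, wrap to smallest pos 12 -> NB
Final route key 39: none >= 39, wrap to smallest pos 12 -> NB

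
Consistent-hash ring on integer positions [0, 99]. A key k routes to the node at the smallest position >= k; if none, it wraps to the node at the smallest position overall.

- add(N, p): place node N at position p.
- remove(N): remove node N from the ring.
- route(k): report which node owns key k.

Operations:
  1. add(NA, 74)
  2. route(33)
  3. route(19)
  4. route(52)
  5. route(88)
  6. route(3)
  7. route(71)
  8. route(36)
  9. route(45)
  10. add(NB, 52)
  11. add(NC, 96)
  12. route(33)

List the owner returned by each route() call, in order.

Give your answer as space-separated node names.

Answer: NA NA NA NA NA NA NA NA NB

Derivation:
Op 1: add NA@74 -> ring=[74:NA]
Op 2: route key 33: smallest pos >= 33 is 74 -> NA
Op 3: route key 19: smallest pos >= 19 is 74 -> NA
Op 4: route key 52: smallest pos >= 52 is 74 -> NA
Op 5: route key 88: none >= 88, wrap to smallest pos 74 -> NA
Op 6: route key 3: smallest pos >= 3 is 74 -> NA
Op 7: route key 71: smallest pos >= 71 is 74 -> NA
Op 8: route key 36: smallest pos >= 36 is 74 -> NA
Op 9: route key 45: smallest pos >= 45 is 74 -> NA
Op 10: add NB@52 -> ring=[52:NB,74:NA]
Op 11: add NC@96 -> ring=[52:NB,74:NA,96:NC]
Op 12: route key 33: smallest pos >= 33 is 52 -> NB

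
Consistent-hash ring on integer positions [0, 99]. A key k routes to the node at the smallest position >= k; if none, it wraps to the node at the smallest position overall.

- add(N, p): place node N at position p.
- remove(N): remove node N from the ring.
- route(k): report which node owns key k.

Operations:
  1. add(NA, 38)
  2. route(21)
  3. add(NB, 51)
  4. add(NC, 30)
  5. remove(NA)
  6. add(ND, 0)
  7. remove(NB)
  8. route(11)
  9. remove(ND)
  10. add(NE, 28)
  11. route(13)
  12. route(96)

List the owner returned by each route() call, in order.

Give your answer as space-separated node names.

Answer: NA NC NE NE

Derivation:
Op 1: add NA@38 -> ring=[38:NA]
Op 2: route key 21: smallest pos >= 21 is 38 -> NA
Op 3: add NB@51 -> ring=[38:NA,51:NB]
Op 4: add NC@30 -> ring=[30:NC,38:NA,51:NB]
Op 5: remove NA -> ring=[30:NC,51:NB]
Op 6: add ND@0 -> ring=[0:ND,30:NC,51:NB]
Op 7: remove NB -> ring=[0:ND,30:NC]
Op 8: route key 11: smallest pos >= 11 is 30 -> NC
Op 9: remove ND -> ring=[30:NC]
Op 10: add NE@28 -> ring=[28:NE,30:NC]
Op 11: route key 13: smallest pos >= 13 is 28 -> NE
Op 12: route key 96: none >= 96, wrap to smallest pos 28 -> NE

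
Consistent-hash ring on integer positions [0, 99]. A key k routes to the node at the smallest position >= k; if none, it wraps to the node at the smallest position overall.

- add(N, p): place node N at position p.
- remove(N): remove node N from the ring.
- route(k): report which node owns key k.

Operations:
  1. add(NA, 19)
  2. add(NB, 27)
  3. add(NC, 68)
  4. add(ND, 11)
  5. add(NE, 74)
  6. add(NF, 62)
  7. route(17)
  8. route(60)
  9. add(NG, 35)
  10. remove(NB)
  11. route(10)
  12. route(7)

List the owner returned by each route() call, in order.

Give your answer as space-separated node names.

Answer: NA NF ND ND

Derivation:
Op 1: add NA@19 -> ring=[19:NA]
Op 2: add NB@27 -> ring=[19:NA,27:NB]
Op 3: add NC@68 -> ring=[19:NA,27:NB,68:NC]
Op 4: add ND@11 -> ring=[11:ND,19:NA,27:NB,68:NC]
Op 5: add NE@74 -> ring=[11:ND,19:NA,27:NB,68:NC,74:NE]
Op 6: add NF@62 -> ring=[11:ND,19:NA,27:NB,62:NF,68:NC,74:NE]
Op 7: route key 17: smallest pos >= 17 is 19 -> NA
Op 8: route key 60: smallest pos >= 60 is 62 -> NF
Op 9: add NG@35 -> ring=[11:ND,19:NA,27:NB,35:NG,62:NF,68:NC,74:NE]
Op 10: remove NB -> ring=[11:ND,19:NA,35:NG,62:NF,68:NC,74:NE]
Op 11: route key 10: smallest pos >= 10 is 11 -> ND
Op 12: route key 7: smallest pos >= 7 is 11 -> ND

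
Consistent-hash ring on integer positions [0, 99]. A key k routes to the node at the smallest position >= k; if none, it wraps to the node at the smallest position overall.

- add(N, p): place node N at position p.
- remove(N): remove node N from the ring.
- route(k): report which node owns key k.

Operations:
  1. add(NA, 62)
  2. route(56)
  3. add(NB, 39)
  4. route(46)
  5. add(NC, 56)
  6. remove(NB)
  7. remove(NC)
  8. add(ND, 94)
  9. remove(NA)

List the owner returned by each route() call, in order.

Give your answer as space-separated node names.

Answer: NA NA

Derivation:
Op 1: add NA@62 -> ring=[62:NA]
Op 2: route key 56: smallest pos >= 56 is 62 -> NA
Op 3: add NB@39 -> ring=[39:NB,62:NA]
Op 4: route key 46: smallest pos >= 46 is 62 -> NA
Op 5: add NC@56 -> ring=[39:NB,56:NC,62:NA]
Op 6: remove NB -> ring=[56:NC,62:NA]
Op 7: remove NC -> ring=[62:NA]
Op 8: add ND@94 -> ring=[62:NA,94:ND]
Op 9: remove NA -> ring=[94:ND]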